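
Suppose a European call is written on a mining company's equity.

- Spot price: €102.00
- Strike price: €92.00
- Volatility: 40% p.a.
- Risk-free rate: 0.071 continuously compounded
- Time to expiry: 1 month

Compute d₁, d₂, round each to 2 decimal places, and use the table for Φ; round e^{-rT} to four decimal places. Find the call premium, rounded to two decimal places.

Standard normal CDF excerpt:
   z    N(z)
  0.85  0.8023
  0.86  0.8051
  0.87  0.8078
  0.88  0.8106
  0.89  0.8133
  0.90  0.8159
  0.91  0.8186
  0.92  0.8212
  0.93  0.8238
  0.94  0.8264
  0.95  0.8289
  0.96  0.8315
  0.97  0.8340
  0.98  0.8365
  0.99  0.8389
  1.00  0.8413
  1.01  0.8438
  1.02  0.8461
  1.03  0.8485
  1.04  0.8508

€11.43

σ√T = 0.4·√0.08333 = 0.1155
d₁ = [ln(102/92) + (0.071 + 0.4²/2)·0.08333] / 0.1155 = [0.1032 + 0.0126] / 0.1155 = 1.0026 ⇒ 1.00
d₂ = d₁ − σ√T = 1.0026 − 0.1155 = 0.8871 ⇒ 0.89
exp(−rT) = exp(−0.071·0.08333) = 0.9941
C = 102·N(1.00) − 92·0.9941·N(0.89) = 102·0.8413 − 92·0.9941·0.8133 = 85.8126 − 74.3821 = 11.4305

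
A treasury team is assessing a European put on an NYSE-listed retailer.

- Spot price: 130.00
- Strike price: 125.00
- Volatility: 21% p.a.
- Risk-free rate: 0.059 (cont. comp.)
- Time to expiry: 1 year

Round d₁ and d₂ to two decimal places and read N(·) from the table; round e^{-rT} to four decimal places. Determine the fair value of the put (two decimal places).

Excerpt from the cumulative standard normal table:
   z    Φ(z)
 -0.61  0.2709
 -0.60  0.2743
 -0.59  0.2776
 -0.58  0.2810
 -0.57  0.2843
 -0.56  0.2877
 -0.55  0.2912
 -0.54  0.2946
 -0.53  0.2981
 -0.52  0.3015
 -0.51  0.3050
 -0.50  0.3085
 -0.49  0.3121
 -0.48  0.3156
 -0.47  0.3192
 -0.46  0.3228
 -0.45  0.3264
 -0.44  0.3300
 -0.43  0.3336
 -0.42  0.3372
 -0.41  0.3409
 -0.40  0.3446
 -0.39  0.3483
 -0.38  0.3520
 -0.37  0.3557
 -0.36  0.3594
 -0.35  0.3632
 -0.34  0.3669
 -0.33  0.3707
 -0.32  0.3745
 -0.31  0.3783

σ√T = 0.21 × 1.0000 = 0.2100
ln(S/K) + (r + σ²/2)T = ln(130/125) + (0.059 + 0.21²/2)·1 = 0.0392 + 0.0810 = 0.1203
d₁ = 0.1203 / 0.2100 = 0.5727 ≈ 0.57
d₂ = d₁ − σ√T = 0.5727 − 0.2100 = 0.3627 ≈ 0.36
e^(−rT) = e^(−0.059·1) = 0.9427
N(−d₂) = N(-0.36) = 0.3594;  N(−d₁) = N(-0.57) = 0.2843
P = 125·0.9427·0.3594 − 130·0.2843 = 42.3508 − 36.9590 = 5.3918

5.39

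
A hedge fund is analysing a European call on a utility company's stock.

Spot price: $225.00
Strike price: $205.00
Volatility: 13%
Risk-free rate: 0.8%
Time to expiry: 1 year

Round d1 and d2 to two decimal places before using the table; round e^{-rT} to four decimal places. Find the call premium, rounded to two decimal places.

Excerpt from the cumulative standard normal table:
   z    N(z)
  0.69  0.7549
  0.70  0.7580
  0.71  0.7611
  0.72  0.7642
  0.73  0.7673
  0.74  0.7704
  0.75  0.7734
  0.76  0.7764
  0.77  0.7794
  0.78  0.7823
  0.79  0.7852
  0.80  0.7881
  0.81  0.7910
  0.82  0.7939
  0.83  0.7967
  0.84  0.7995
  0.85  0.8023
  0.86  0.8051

$25.11

σ√T = 0.13 × 1.0000 = 0.1300
ln(S/K) + (r + σ²/2)T = ln(225/205) + (0.008 + 0.13²/2)·1 = 0.0931 + 0.0164 = 0.1095
d₁ = 0.1095 / 0.1300 = 0.8426 ⇒ 0.84
d₂ = d₁ − σ√T = 0.8426 − 0.1300 = 0.7126 ⇒ 0.71
e^(−rT) = e^(−0.008·1) = 0.9920
N(d₁) = N(0.84) = 0.7995;  N(d₂) = N(0.71) = 0.7611
C = 225·0.7995 − 205·0.9920·0.7611 = 179.8875 − 154.7773 = 25.1102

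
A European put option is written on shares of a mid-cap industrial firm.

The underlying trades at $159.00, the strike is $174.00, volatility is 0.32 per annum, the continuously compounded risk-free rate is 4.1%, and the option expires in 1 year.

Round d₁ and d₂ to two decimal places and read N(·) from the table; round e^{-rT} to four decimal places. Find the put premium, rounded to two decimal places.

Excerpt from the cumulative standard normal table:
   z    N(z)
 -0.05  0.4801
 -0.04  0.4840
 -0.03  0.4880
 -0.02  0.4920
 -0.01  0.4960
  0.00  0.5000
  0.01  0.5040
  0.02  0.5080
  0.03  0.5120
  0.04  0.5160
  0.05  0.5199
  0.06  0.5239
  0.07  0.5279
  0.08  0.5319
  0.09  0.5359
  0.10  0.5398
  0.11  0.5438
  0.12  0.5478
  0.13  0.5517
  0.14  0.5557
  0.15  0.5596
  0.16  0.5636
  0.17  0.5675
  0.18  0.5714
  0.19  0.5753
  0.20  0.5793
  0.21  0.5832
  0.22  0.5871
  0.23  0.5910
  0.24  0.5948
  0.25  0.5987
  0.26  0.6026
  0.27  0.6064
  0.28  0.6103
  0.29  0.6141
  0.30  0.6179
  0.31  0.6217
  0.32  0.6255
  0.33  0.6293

$24.96

σ√T = 0.32·√1 = 0.3200
d₁ = [ln(159/174) + (0.041 + 0.32²/2)·1] / 0.3200 = [-0.0902 + 0.0922] / 0.3200 = 0.0064 ≈ 0.01
d₂ = d₁ − σ√T = 0.0064 − 0.3200 = -0.3136 ≈ -0.31
exp(−rT) = exp(−0.041·1) = 0.9598
N(−d₂) = N(0.31) = 0.6217;  N(−d₁) = N(-0.01) = 0.4960
P = 174·0.9598·0.6217 − 159·0.4960 = 103.8271 − 78.8640 = 24.9631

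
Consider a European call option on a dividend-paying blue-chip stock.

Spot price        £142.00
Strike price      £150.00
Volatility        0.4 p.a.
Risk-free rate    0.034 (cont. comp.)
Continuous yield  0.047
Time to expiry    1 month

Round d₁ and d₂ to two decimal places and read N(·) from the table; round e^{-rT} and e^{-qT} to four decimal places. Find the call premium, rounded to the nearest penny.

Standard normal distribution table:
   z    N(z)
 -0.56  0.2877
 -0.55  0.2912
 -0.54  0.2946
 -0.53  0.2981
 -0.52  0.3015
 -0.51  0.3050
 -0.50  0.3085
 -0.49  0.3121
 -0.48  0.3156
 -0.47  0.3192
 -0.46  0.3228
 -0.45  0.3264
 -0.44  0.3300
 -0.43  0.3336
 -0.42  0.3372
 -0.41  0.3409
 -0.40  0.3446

£3.12

T = 0.08333;  σ√T = 0.1155
d₁ = [ln(142/150) + (0.034 − 0.047 + 0.4²/2)·0.08333] / 0.1155 = [-0.0548 + 0.0056] / 0.1155 = -0.4263 → -0.43
d₂ = d₁ − σ√T = -0.4263 − 0.1155 = -0.5418 → -0.54
e^(−qT) = e^(−0.047·0.08333) = 0.9961;  e^(−rT) = e^(−0.034·0.08333) = 0.9972
N(d₁) = N(-0.43) = 0.3336;  N(d₂) = N(-0.54) = 0.2946
C = 142·0.9961·0.3336 − 150·0.9972·0.2946 = 47.1865 − 44.0663 = 3.1202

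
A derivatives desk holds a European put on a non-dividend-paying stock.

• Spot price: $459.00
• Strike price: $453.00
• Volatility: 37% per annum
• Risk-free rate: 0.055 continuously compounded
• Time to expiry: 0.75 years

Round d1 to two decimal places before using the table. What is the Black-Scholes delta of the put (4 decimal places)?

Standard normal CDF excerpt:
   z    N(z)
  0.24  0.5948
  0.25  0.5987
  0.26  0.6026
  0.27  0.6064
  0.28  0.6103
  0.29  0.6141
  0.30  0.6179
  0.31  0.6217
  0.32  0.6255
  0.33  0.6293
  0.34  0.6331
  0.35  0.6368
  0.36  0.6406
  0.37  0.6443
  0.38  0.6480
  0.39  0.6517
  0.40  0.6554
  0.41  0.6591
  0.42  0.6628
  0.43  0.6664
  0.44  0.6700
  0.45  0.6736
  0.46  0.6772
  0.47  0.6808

-0.3707

σ√T = 0.37 × 0.8660 = 0.3204
ln(S/K) + (r + σ²/2)T = ln(459/453) + (0.055 + 0.37²/2)·0.75 = 0.0132 + 0.0926 = 0.1057
d₁ = 0.1057 / 0.3204 = 0.3300 ≈ 0.33
N(d₁) = N(0.33) = 0.6293
Δ_put = N(d₁) − 1 = 0.6293 − 1 = -0.3707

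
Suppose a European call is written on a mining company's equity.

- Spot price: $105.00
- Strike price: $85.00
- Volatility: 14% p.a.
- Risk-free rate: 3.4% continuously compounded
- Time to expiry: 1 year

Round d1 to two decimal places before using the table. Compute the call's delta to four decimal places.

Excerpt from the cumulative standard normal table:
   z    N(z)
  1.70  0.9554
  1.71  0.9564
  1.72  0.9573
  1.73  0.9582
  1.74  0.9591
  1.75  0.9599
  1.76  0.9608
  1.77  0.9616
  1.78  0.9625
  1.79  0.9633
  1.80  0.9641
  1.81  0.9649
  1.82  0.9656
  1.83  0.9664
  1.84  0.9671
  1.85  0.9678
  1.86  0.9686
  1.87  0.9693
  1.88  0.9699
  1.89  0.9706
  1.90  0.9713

T = 1;  σ√T = 0.1400
d₁ = [ln(105/85) + (0.034 + 0.14²/2)·1] / 0.1400 = [0.2113 + 0.0438] / 0.1400 = 1.8222 → 1.82
N(d₁) = N(1.82) = 0.9656
Δ_call = N(d₁) = 0.9656

0.9656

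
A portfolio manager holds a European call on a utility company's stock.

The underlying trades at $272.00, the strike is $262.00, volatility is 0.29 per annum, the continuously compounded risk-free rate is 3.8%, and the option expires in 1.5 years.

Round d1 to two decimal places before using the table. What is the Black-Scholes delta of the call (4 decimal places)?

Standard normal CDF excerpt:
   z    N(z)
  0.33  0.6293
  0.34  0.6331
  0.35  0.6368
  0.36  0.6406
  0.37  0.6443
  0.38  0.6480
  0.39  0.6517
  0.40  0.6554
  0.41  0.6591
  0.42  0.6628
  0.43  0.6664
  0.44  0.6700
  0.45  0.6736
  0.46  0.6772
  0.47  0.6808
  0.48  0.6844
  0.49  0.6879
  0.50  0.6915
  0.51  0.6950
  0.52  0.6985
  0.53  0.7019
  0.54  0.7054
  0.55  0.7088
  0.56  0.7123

0.6700

σ√T = 0.29 × 1.2247 = 0.3552
ln(S/K) + (r + σ²/2)T = ln(272/262) + (0.038 + 0.29²/2)·1.5 = 0.0375 + 0.1201 = 0.1575
d₁ = 0.1575 / 0.3552 = 0.4435 → 0.44
N(d₁) = N(0.44) = 0.6700
Δ_call = N(d₁) = 0.6700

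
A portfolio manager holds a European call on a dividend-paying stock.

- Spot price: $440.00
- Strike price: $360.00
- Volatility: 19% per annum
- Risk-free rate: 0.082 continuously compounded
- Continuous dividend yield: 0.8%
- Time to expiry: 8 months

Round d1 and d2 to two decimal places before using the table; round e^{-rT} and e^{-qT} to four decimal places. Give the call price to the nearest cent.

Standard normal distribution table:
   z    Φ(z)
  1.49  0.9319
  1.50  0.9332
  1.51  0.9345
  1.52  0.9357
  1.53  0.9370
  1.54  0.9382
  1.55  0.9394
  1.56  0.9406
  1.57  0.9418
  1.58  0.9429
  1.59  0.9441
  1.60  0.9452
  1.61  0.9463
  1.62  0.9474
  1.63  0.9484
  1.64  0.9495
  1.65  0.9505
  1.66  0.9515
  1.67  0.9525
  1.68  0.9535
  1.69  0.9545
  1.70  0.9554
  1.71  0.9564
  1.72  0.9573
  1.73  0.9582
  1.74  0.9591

σ√T = 0.19 × 0.8165 = 0.1551
d₁ = [ln(440/360) + (0.082 − 0.008 + ½·0.19²)·0.6667] / (σ√T) = (0.2007 + 0.0614) / 0.1551 = 1.6891 → 1.69
d₂ = 1.6891 − 0.1551 = 1.5340 → 1.53
e^(−qT) = e^(−0.008·0.6667) = 0.9947;  e^(−rT) = e^(−0.082·0.6667) = 0.9468
C = 440·0.9947·N(1.69) − 360·0.9468·N(1.53) = 440·0.9947·0.9545 − 360·0.9468·0.9370 = 417.7541 − 319.3746 = 98.3795

$98.38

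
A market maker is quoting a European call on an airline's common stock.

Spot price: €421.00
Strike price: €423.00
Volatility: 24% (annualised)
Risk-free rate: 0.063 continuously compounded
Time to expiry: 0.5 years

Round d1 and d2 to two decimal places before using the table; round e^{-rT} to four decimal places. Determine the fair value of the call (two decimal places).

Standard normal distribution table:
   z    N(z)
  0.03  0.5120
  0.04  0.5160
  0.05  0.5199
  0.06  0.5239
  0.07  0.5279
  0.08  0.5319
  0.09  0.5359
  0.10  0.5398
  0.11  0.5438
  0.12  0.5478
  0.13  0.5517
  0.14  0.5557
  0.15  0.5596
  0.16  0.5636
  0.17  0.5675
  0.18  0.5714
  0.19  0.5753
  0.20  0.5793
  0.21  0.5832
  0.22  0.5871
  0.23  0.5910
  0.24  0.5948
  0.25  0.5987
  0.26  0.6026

€34.03

T = 0.5;  σ√T = 0.1697
d₁ = [ln(421/423) + (0.063 + ½·0.24²)·0.5] / (σ√T) = (-0.0047 + 0.0459) / 0.1697 = 0.2425 ≈ 0.24
d₂ = 0.2425 − 0.1697 = 0.0728 ≈ 0.07
e^(−rT) = e^(−0.063·0.5) = 0.9690
N(d₁) = N(0.24) = 0.5948;  N(d₂) = N(0.07) = 0.5279
C = 421·0.5948 − 423·0.9690·0.5279 = 250.4108 − 216.3793 = 34.0315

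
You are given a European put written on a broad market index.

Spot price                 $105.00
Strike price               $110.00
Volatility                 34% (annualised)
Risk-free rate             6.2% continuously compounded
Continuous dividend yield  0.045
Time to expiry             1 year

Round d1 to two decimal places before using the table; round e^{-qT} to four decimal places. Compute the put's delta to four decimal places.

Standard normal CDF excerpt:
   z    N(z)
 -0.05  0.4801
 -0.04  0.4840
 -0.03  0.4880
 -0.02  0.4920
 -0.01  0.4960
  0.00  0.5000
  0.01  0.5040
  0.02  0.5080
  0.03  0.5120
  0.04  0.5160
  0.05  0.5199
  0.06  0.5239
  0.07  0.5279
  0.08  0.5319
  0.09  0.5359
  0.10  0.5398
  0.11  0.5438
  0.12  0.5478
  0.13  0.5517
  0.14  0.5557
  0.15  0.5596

σ√T = 0.34·√1 = 0.3400
ln(S/K) + (r − q + σ²/2)T = ln(105/110) + (0.062 − 0.045 + 0.34²/2)·1 = -0.0465 + 0.0748 = 0.0283
d₁ = 0.0283 / 0.3400 = 0.0832 ≈ 0.08
N(d₁) = N(0.08) = 0.5319
Δ_put = exp(−qT)·(N(d₁) − 1) = 0.9560·(0.5319 − 1) = -0.4475

-0.4475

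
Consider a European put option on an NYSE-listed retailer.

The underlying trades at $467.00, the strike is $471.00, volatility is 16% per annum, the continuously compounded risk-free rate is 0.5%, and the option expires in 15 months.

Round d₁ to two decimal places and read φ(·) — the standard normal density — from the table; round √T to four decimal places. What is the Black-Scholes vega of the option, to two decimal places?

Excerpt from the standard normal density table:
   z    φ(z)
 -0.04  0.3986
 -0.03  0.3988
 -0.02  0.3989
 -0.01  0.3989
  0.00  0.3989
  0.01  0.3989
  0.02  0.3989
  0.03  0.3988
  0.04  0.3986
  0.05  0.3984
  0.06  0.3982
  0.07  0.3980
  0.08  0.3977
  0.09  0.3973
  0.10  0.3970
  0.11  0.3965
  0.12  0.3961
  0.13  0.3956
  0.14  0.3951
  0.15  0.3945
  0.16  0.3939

σ√T = 0.16 × 1.1180 = 0.1789
ln(S/K) + (r + σ²/2)T = ln(467/471) + (0.005 + 0.16²/2)·1.25 = -0.0085 + 0.0222 = 0.0137
d₁ = 0.0137 / 0.1789 = 0.0767 which rounds to 0.08
√T = √1.25 = 1.1180
φ(d₁) = φ(0.08) = 0.3977
vega = S·φ(d₁)·√T = 467·0.3977·1.1180 = 207.6416
(Call and put vega coincide under Black-Scholes.)

207.64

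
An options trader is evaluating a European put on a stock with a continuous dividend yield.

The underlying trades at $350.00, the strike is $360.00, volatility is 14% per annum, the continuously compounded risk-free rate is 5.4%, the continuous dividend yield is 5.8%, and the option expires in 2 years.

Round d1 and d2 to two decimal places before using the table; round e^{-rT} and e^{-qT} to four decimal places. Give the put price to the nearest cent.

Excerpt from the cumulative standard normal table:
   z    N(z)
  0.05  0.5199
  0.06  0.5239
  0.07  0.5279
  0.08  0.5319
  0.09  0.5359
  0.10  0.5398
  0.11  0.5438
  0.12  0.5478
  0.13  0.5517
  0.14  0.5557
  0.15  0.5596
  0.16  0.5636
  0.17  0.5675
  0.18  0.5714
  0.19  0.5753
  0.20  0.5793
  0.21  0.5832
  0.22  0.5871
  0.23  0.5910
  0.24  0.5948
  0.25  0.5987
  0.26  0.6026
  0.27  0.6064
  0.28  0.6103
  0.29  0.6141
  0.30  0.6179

σ√T = 0.14 × 1.4142 = 0.1980
d₁ = [ln(350/360) + (0.054 − 0.058 + ½·0.14²)·2] / (σ√T) = (-0.0282 + 0.0116) / 0.1980 = -0.0837 ≈ -0.08
d₂ = -0.0837 − 0.1980 = -0.2817 ≈ -0.28
exp(−qT) = exp(−0.058·2) = 0.8905;  exp(−rT) = exp(−0.054·2) = 0.8976
N(−d₂) = N(0.28) = 0.6103;  N(−d₁) = N(0.08) = 0.5319
P = 360·0.8976·0.6103 − 350·0.8905·0.5319 = 197.2099 − 165.7799 = 31.4300

$31.43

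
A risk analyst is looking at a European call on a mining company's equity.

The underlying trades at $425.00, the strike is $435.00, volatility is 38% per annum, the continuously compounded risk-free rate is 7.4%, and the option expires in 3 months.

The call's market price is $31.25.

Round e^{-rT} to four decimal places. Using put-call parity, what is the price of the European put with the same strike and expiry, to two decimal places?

e^(−rT) = e^(−0.074·0.25) = 0.9817
Put-call parity: C − P = S − K·e^(−rT) = 425 − 435·0.9817 = 425 − 427.0395 = -2.0395
P = C − (C − P) = 31.25 − (-2.0395) = 33.2895

$33.29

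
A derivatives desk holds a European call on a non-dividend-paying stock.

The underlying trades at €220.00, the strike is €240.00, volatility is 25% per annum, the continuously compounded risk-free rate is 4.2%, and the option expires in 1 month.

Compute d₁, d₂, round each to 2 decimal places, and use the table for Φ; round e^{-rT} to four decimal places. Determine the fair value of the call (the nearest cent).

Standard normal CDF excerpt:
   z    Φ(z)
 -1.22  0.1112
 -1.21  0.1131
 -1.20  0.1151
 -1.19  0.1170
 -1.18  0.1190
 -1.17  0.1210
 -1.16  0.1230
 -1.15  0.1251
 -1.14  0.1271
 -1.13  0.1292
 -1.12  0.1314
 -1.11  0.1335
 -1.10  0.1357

σ√T = 0.25·√0.08333 = 0.0722
ln(S/K) + (r + σ²/2)T = ln(220/240) + (0.042 + 0.25²/2)·0.08333 = -0.0870 + 0.0061 = -0.0809
d₁ = -0.0809 / 0.0722 = -1.1211 which rounds to -1.12
d₂ = d₁ − σ√T = -1.1211 − 0.0722 = -1.1933 which rounds to -1.19
e^(−rT) = e^(−0.042·0.08333) = 0.9965
N(d₁) = N(-1.12) = 0.1314;  N(d₂) = N(-1.19) = 0.1170
C = 220·0.1314 − 240·0.9965·0.1170 = 28.9080 − 27.9817 = 0.9263

€0.93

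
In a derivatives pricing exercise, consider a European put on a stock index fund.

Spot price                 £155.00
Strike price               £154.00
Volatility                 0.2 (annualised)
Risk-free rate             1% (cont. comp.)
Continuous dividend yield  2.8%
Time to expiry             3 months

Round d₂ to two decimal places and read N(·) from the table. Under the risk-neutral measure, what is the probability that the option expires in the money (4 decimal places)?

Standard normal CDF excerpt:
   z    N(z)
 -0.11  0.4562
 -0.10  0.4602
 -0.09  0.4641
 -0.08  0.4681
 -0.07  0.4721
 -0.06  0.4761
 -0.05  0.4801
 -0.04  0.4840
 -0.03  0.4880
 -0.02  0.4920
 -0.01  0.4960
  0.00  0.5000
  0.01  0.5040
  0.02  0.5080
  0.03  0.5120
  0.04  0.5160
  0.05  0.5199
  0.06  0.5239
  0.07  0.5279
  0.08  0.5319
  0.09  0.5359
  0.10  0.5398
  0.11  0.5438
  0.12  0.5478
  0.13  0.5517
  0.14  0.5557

0.5120

σ√T = 0.2·√0.25 = 0.1000
d₁ = [ln(155/154) + (0.01 − 0.028 + 0.2²/2)·0.25] / 0.1000 = [0.0065 + 0.0005] / 0.1000 = 0.0697 ≈ 0.07
d₂ = d₁ − σ√T = 0.0697 − 0.1000 = -0.0303 ≈ -0.03
Pr(exercise) under Q = N(−d₂) = N(0.03) = 0.5120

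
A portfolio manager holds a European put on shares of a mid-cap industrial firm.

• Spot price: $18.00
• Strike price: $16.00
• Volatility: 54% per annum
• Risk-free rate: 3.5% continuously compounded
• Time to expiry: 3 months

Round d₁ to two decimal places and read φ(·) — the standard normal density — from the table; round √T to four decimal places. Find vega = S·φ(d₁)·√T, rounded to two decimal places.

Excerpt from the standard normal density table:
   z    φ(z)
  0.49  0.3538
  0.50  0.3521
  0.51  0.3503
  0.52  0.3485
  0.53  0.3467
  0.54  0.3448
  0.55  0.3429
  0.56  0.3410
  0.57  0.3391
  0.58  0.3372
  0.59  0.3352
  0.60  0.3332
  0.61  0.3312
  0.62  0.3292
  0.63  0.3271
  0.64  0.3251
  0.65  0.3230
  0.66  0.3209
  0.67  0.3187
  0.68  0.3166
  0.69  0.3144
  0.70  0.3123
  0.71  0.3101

σ√T = 0.54·√0.25 = 0.2700
d₁ = [ln(18/16) + (0.035 + 0.54²/2)·0.25] / 0.2700 = [0.1178 + 0.0452] / 0.2700 = 0.6036 which rounds to 0.60
√T = √0.25 = 0.5000
φ(d₁) = φ(0.60) = 0.3332
vega = S·φ(d₁)·√T = 18·0.3332·0.5000 = 2.9988
(The call has the same vega.)

3.00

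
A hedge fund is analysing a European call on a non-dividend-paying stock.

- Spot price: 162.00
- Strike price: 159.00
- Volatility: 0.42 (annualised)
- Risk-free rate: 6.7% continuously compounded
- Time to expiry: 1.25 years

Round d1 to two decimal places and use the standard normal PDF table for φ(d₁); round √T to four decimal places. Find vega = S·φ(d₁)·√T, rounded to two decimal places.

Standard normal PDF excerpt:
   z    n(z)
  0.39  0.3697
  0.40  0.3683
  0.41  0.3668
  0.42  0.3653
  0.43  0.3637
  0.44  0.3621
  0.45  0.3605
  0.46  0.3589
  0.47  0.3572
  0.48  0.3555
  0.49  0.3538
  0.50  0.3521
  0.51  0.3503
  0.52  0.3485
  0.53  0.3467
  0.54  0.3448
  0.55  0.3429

65.29

σ√T = 0.42 × 1.1180 = 0.4696
d₁ = [ln(162/159) + (0.067 + ½·0.42²)·1.25] / (σ√T) = (0.0187 + 0.1940) / 0.4696 = 0.4529 → 0.45
√T = √1.25 = 1.1180
φ(d₁) = φ(0.45) = 0.3605
vega = S·φ(d₁)·√T = 162·0.3605·1.1180 = 65.2923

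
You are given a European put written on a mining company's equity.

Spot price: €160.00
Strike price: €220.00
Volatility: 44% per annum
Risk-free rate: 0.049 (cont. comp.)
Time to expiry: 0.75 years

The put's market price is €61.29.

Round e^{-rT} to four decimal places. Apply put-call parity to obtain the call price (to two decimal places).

€9.23

e^(−rT) = e^(−0.049·0.75) = 0.9639
Put-call parity: C − P = S − K·e^(−rT) = 160 − 220·0.9639 = 160 − 212.0580 = -52.0580
C = P + (C − P) = 61.29 + (-52.0580) = 9.2320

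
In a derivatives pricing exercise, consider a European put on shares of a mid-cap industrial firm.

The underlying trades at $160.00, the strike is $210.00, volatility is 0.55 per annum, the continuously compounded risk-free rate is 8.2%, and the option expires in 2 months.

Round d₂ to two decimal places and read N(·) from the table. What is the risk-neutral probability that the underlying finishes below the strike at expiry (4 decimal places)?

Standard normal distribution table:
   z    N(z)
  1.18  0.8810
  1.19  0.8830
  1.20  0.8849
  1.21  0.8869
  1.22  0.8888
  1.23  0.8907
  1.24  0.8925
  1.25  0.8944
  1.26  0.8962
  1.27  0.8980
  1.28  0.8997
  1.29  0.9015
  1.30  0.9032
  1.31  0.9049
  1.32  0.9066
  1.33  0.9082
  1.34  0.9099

σ√T = 0.55 × 0.4082 = 0.2245
d₁ = [ln(160/210) + (0.082 + 0.55²/2)·0.1667] / 0.2245 = [-0.2719 + 0.0389] / 0.2245 = -1.0380 → -1.04
d₂ = d₁ − σ√T = -1.0380 − 0.2245 = -1.2625 → -1.26
Pr(exercise) under Q = N(−d₂) = N(1.26) = 0.8962

0.8962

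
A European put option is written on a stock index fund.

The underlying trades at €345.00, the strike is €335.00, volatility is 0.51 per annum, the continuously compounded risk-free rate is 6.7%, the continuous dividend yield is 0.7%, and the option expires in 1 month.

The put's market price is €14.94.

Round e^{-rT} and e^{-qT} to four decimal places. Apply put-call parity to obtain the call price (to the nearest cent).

e^(−qT) = e^(−0.007·0.08333) = 0.9994;  e^(−rT) = e^(−0.067·0.08333) = 0.9944
Put-call parity: C − P = S·e^(−qT) − K·e^(−rT) = 345·0.9994 − 335·0.9944 = 344.7930 − 333.1240 = 11.6690
C = P + (C − P) = 14.94 + (11.6690) = 26.6090

€26.61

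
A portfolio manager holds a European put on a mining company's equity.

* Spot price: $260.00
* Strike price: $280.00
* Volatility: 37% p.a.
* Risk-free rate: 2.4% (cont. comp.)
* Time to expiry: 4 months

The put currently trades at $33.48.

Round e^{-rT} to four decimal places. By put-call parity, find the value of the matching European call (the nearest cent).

$15.72

e^(−rT) = e^(−0.024·0.3333) = 0.9920
Put-call parity: C − P = S − K·e^(−rT) = 260 − 280·0.9920 = 260 − 277.7600 = -17.7600
C = P + (C − P) = 33.48 + (-17.7600) = 15.7200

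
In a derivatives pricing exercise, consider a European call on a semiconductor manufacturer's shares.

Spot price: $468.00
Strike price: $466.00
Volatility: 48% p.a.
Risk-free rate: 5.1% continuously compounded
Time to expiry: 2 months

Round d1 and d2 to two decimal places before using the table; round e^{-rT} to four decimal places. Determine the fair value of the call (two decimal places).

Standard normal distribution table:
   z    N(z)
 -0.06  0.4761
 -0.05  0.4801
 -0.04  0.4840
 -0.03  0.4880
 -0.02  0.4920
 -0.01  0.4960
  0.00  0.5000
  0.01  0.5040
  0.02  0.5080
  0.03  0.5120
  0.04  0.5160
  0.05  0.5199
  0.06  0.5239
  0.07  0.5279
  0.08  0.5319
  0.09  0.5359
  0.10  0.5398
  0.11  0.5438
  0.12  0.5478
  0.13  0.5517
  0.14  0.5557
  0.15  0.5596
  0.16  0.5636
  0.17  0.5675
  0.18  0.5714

T = 0.1667;  σ√T = 0.1960
d₁ = [ln(468/466) + (0.051 + 0.48²/2)·0.1667] / 0.1960 = [0.0043 + 0.0277] / 0.1960 = 0.1632 ⇒ 0.16
d₂ = d₁ − σ√T = 0.1632 − 0.1960 = -0.0327 ⇒ -0.03
exp(−rT) = exp(−0.051·0.1667) = 0.9915
C = 468·N(0.16) − 466·0.9915·N(-0.03) = 468·0.5636 − 466·0.9915·0.4880 = 263.7648 − 225.4750 = 38.2898

$38.29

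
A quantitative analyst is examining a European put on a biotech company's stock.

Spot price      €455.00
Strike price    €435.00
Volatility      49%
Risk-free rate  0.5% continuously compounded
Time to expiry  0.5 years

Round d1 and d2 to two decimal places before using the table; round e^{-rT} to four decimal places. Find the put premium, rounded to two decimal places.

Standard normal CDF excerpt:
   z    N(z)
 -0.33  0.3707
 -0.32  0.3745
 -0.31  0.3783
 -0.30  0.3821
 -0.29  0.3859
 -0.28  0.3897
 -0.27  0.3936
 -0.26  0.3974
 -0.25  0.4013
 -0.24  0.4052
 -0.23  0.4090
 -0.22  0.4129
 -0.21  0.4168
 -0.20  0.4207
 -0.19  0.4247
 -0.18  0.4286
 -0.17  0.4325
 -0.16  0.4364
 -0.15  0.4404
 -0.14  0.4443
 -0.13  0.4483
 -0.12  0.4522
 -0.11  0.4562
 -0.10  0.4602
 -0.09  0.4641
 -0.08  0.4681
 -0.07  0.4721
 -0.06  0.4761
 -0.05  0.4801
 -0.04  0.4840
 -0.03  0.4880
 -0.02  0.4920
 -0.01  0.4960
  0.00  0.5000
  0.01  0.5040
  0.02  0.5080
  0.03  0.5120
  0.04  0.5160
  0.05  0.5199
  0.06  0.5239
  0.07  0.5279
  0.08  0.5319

€51.77

σ√T = 0.49·√0.5 = 0.3465
d₁ = [ln(455/435) + (0.005 + 0.49²/2)·0.5] / 0.3465 = [0.0450 + 0.0625] / 0.3465 = 0.3102 → 0.31
d₂ = d₁ − σ√T = 0.3102 − 0.3465 = -0.0363 → -0.04
exp(−rT) = exp(−0.005·0.5) = 0.9975
N(−d₂) = N(0.04) = 0.5160;  N(−d₁) = N(-0.31) = 0.3783
P = 435·0.9975·0.5160 − 455·0.3783 = 223.8989 − 172.1265 = 51.7723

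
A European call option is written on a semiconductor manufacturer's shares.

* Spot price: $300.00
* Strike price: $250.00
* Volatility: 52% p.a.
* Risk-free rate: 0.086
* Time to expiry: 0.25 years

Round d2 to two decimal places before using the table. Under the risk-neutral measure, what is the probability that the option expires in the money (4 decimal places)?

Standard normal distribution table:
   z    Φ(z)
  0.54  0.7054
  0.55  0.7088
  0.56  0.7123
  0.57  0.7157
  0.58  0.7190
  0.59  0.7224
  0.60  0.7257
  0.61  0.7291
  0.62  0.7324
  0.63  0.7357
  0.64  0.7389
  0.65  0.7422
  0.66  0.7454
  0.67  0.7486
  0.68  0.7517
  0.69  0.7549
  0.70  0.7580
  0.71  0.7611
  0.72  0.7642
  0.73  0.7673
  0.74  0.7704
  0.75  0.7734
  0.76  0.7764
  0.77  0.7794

T = 0.25;  σ√T = 0.2600
d₁ = [ln(300/250) + (0.086 + ½·0.52²)·0.25] / (σ√T) = (0.1823 + 0.0553) / 0.2600 = 0.9139 → 0.91
d₂ = 0.9139 − 0.2600 = 0.6539 → 0.65
Pr(exercise) under Q = N(d₂) = 0.7422

0.7422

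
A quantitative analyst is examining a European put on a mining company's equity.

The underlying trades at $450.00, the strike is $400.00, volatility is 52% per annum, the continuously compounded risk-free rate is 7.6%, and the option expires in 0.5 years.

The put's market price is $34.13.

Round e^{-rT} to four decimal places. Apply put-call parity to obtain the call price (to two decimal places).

e^(−rT) = e^(−0.076·0.5) = 0.9627
Put-call parity: C − P = S − K·e^(−rT) = 450 − 400·0.9627 = 450 − 385.0800 = 64.9200
C = P + (C − P) = 34.13 + (64.9200) = 99.0500

$99.05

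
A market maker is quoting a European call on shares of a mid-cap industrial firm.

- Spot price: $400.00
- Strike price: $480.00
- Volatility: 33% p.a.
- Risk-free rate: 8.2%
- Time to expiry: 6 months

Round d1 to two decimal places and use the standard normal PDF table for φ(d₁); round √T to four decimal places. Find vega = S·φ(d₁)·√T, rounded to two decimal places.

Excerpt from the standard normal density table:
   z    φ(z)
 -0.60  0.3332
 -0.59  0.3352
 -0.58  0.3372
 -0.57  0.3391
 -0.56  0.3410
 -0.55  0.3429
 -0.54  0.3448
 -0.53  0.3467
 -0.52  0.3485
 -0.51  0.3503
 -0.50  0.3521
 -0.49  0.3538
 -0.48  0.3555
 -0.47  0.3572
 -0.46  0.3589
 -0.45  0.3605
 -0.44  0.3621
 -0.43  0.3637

T = 0.5;  σ√T = 0.2333
d₁ = [ln(400/480) + (0.082 + 0.33²/2)·0.5] / 0.2333 = [-0.1823 + 0.0682] / 0.2333 = -0.4890 ≈ -0.49
√T = √0.5 = 0.7071
φ(d₁) = φ(-0.49) = 0.3538
vega = S·φ(d₁)·√T = 400·0.3538·0.7071 = 100.0688

100.07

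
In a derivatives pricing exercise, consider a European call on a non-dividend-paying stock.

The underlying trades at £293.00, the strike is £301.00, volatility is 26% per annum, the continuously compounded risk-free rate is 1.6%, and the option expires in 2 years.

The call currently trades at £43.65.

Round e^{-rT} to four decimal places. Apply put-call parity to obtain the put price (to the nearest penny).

£42.17

e^(−rT) = e^(−0.016·2) = 0.9685
Put-call parity: C − P = S − K·e^(−rT) = 293 − 301·0.9685 = 293 − 291.5185 = 1.4815
P = C − (C − P) = 43.65 − (1.4815) = 42.1685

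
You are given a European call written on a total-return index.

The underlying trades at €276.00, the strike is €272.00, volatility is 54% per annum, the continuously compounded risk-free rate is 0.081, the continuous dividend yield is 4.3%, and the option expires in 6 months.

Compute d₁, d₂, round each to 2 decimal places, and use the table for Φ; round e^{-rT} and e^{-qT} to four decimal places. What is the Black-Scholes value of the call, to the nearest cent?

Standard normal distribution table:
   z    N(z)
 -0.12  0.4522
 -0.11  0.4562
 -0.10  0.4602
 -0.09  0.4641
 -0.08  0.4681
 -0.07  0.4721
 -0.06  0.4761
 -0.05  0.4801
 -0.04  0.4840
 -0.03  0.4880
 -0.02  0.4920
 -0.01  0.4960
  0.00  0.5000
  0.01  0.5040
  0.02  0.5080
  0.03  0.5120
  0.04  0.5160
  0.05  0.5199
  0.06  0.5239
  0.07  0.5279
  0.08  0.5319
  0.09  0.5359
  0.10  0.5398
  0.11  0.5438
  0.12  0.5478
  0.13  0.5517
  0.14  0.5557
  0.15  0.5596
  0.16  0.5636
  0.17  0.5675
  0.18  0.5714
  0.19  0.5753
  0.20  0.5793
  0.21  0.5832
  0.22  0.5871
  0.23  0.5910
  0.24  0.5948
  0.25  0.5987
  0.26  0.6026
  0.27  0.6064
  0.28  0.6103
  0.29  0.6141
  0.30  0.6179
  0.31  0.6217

€44.65

σ√T = 0.54·√0.5 = 0.3818
d₁ = [ln(276/272) + (0.081 − 0.043 + ½·0.54²)·0.5] / (σ√T) = (0.0146 + 0.0919) / 0.3818 = 0.2789 which rounds to 0.28
d₂ = 0.2789 − 0.3818 = -0.1029 which rounds to -0.10
exp(−qT) = exp(−0.043·0.5) = 0.9787;  exp(−rT) = exp(−0.081·0.5) = 0.9603
N(d₁) = N(0.28) = 0.6103;  N(d₂) = N(-0.10) = 0.4602
C = 276·0.9787·0.6103 − 272·0.9603·0.4602 = 164.8550 − 120.2050 = 44.6500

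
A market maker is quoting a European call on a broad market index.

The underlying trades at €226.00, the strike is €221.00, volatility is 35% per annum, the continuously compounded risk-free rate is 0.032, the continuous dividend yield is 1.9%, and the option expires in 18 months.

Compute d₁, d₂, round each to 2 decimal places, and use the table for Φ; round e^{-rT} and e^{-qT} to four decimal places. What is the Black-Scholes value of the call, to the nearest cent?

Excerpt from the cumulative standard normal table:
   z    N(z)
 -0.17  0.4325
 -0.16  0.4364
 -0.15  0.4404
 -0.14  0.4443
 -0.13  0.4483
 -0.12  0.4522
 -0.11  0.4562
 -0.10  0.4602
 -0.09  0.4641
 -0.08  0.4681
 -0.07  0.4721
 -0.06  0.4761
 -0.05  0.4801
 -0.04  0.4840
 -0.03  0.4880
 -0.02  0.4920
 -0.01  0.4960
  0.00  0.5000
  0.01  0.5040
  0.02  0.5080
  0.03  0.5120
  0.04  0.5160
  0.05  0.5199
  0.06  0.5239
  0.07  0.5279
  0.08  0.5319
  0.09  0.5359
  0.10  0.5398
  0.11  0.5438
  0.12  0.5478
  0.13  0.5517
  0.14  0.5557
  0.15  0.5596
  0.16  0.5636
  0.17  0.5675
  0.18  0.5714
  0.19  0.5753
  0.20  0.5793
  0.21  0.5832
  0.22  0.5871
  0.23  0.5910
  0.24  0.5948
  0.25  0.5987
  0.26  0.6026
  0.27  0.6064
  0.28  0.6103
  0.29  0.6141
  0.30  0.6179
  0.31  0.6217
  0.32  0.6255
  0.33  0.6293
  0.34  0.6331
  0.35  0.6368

σ√T = 0.35·√1.5 = 0.4287
d₁ = [ln(226/221) + (0.032 − 0.019 + 0.35²/2)·1.5] / 0.4287 = [0.0224 + 0.1114] / 0.4287 = 0.3120 ≈ 0.31
d₂ = d₁ − σ√T = 0.3120 − 0.4287 = -0.1166 ≈ -0.12
e^(−qT) = e^(−0.019·1.5) = 0.9719;  e^(−rT) = e^(−0.032·1.5) = 0.9531
N(d₁) = N(0.31) = 0.6217;  N(d₂) = N(-0.12) = 0.4522
C = 226·0.9719·0.6217 − 221·0.9531·0.4522 = 136.5560 − 95.2492 = 41.3068

€41.31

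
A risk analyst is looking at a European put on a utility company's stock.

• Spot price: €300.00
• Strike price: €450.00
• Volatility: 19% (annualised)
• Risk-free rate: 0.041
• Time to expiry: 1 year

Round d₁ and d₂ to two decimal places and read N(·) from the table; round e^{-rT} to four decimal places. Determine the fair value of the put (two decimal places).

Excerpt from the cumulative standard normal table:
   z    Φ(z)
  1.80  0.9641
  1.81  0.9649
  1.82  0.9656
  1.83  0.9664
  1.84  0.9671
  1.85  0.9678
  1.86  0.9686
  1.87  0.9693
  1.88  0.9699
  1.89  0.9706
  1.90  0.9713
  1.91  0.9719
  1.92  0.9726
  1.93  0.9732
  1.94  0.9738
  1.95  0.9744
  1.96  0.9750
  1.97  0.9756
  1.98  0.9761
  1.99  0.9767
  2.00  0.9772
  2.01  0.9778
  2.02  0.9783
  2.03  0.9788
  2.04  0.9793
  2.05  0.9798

σ√T = 0.19·√1 = 0.1900
d₁ = [ln(300/450) + (0.041 + ½·0.19²)·1] / (σ√T) = (-0.4055 + 0.0591) / 0.1900 = -1.8232 which rounds to -1.82
d₂ = -1.8232 − 0.1900 = -2.0132 which rounds to -2.01
exp(−rT) = exp(−0.041·1) = 0.9598
P = 450·0.9598·N(2.01) − 300·N(1.82) = 450·0.9598·0.9778 − 300·0.9656 = 422.3216 − 289.6800 = 132.6416

€132.64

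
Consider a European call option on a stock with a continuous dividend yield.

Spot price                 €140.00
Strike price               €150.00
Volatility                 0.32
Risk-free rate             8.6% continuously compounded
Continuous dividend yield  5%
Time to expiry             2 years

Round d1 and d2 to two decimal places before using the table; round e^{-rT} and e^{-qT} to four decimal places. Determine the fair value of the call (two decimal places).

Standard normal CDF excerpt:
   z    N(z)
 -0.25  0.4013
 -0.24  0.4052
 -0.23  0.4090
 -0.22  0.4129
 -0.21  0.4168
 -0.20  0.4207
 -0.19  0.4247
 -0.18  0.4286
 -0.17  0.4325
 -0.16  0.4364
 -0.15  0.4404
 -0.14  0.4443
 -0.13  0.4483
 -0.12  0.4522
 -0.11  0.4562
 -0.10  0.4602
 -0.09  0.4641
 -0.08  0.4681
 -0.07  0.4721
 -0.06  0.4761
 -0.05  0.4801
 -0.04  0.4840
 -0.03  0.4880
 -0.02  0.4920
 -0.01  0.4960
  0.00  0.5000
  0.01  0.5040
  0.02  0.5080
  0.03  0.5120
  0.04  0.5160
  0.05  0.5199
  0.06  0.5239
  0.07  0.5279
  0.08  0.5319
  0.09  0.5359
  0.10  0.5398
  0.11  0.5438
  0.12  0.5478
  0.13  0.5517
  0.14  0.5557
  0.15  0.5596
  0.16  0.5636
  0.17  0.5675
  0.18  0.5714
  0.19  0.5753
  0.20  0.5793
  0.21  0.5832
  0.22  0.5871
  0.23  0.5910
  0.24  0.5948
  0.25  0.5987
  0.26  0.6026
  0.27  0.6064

σ√T = 0.32 × 1.4142 = 0.4525
ln(S/K) + (r − q + σ²/2)T = ln(140/150) + (0.086 − 0.05 + 0.32²/2)·2 = -0.0690 + 0.1744 = 0.1054
d₁ = 0.1054 / 0.4525 = 0.2329 ⇒ 0.23
d₂ = d₁ − σ√T = 0.2329 − 0.4525 = -0.2196 ⇒ -0.22
e^(−qT) = e^(−0.05·2) = 0.9048;  e^(−rT) = e^(−0.086·2) = 0.8420
N(d₁) = N(0.23) = 0.5910;  N(d₂) = N(-0.22) = 0.4129
C = 140·0.9048·0.5910 − 150·0.8420·0.4129 = 74.8632 − 52.1493 = 22.7139

€22.71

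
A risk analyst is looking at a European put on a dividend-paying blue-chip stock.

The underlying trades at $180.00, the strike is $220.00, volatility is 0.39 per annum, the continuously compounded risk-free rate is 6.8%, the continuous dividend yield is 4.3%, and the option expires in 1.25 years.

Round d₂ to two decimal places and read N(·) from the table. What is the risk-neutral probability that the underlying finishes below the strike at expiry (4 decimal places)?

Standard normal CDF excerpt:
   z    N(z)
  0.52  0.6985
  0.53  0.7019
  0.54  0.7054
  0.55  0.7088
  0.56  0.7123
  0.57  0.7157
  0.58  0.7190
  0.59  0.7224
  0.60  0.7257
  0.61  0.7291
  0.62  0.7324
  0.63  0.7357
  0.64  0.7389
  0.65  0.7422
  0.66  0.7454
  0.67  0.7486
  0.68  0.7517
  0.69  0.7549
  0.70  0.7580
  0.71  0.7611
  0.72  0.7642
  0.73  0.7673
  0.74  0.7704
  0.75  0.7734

0.7291

σ√T = 0.39·√1.25 = 0.4360
ln(S/K) + (r − q + σ²/2)T = ln(180/220) + (0.068 − 0.043 + 0.39²/2)·1.25 = -0.2007 + 0.1263 = -0.0744
d₁ = -0.0744 / 0.4360 = -0.1705 which rounds to -0.17
d₂ = d₁ − σ√T = -0.1705 − 0.4360 = -0.6066 which rounds to -0.61
Pr(exercise) under Q = N(−d₂) = N(0.61) = 0.7291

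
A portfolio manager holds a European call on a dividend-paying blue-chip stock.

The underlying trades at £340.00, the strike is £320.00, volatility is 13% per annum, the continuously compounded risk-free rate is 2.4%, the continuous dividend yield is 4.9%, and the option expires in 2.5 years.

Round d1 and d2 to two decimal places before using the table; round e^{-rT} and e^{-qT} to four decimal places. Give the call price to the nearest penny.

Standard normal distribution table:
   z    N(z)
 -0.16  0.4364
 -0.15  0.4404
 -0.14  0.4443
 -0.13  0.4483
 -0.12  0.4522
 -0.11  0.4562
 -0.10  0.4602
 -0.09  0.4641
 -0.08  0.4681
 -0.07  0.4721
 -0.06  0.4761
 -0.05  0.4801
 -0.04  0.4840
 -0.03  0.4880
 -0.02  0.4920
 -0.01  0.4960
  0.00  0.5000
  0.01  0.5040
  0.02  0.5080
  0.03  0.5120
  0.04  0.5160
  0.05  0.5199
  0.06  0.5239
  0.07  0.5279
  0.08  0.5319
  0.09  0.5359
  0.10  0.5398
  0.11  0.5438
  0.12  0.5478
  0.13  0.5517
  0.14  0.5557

T = 2.5;  σ√T = 0.2055
d₁ = [ln(340/320) + (0.024 − 0.049 + 0.13²/2)·2.5] / 0.2055 = [0.0606 − 0.0414] / 0.2055 = 0.0937 ⇒ 0.09
d₂ = d₁ − σ√T = 0.0937 − 0.2055 = -0.1119 ⇒ -0.11
e^(−qT) = e^(−0.049·2.5) = 0.8847;  e^(−rT) = e^(−0.024·2.5) = 0.9418
N(d₁) = N(0.09) = 0.5359;  N(d₂) = N(-0.11) = 0.4562
C = 340·0.8847·0.5359 − 320·0.9418·0.4562 = 161.1976 − 137.4877 = 23.7099

£23.71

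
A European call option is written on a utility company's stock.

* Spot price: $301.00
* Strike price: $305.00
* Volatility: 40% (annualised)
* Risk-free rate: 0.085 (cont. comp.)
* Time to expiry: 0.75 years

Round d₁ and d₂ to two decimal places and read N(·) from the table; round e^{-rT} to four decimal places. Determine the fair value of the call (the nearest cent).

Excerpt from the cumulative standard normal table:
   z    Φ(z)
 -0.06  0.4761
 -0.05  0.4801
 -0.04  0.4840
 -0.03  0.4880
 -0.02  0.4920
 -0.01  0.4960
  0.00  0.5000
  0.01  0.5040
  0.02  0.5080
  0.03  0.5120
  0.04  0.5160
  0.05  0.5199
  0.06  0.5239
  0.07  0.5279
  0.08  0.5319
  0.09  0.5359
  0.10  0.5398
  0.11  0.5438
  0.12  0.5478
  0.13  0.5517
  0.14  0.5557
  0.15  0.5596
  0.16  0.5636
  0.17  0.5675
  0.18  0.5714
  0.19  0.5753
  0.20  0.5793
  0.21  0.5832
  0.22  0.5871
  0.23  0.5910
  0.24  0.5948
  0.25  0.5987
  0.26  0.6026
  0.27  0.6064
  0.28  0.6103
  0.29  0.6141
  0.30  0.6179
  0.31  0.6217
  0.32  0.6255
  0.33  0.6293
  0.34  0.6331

$48.63

σ√T = 0.4·√0.75 = 0.3464
ln(S/K) + (r + σ²/2)T = ln(301/305) + (0.085 + 0.4²/2)·0.75 = -0.0132 + 0.1238 = 0.1105
d₁ = 0.1105 / 0.3464 = 0.3191 ≈ 0.32
d₂ = d₁ − σ√T = 0.3191 − 0.3464 = -0.0273 ≈ -0.03
exp(−rT) = exp(−0.085·0.75) = 0.9382
N(d₁) = N(0.32) = 0.6255;  N(d₂) = N(-0.03) = 0.4880
C = 301·0.6255 − 305·0.9382·0.4880 = 188.2755 − 139.6417 = 48.6338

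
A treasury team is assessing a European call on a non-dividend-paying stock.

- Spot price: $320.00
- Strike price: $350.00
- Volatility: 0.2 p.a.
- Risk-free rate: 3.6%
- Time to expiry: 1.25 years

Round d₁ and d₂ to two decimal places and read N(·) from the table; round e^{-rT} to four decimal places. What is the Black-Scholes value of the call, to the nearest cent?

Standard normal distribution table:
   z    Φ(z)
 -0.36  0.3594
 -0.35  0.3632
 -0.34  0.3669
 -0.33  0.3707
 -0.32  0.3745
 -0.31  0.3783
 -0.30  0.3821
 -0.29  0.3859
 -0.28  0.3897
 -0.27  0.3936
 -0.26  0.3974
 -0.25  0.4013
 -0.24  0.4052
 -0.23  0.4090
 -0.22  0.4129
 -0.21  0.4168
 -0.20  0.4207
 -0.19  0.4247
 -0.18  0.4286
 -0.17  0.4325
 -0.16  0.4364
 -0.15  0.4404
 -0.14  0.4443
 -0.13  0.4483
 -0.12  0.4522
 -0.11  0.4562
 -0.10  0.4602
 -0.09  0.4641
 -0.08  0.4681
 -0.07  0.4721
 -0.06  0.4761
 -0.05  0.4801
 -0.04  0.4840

σ√T = 0.2 × 1.1180 = 0.2236
ln(S/K) + (r + σ²/2)T = ln(320/350) + (0.036 + 0.2²/2)·1.25 = -0.0896 + 0.0700 = -0.0196
d₁ = -0.0196 / 0.2236 = -0.0877 ≈ -0.09
d₂ = d₁ − σ√T = -0.0877 − 0.2236 = -0.3113 ≈ -0.31
e^(−rT) = e^(−0.036·1.25) = 0.9560
N(d₁) = N(-0.09) = 0.4641;  N(d₂) = N(-0.31) = 0.3783
C = 320·0.4641 − 350·0.9560·0.3783 = 148.5120 − 126.5792 = 21.9328

$21.93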